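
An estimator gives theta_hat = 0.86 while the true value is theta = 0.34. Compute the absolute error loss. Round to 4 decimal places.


The absolute error loss is |theta_hat - theta|
= |0.86 - 0.34|
= 0.52

0.52


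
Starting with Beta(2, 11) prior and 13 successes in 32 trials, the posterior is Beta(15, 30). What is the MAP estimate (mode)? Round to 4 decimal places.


The mode of Beta(a, b) when a > 1 and b > 1 is (a-1)/(a+b-2)
= (15 - 1) / (15 + 30 - 2)
= 14 / 43
= 0.3256

0.3256


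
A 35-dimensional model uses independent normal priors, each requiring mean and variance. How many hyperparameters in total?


Per parameter: 2 (mean and variance).
Total = 35 * 2 = 70

70


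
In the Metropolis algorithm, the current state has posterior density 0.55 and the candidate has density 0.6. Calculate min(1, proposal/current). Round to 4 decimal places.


Ratio = 0.6/0.55 = 1.0909
Acceptance probability = min(1, 1.0909)
= 1.0

1.0


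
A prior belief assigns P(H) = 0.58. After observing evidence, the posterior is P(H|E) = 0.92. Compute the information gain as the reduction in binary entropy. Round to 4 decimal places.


H(prior) = -0.58*log2(0.58) - 0.42*log2(0.42)
= 0.9815
H(post) = -0.92*log2(0.92) - 0.08*log2(0.08)
= 0.4022
IG = 0.9815 - 0.4022 = 0.5793

0.5793


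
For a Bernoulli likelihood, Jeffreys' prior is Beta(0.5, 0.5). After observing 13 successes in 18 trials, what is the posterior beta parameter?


Jeffreys' prior for Bernoulli is Beta(0.5, 0.5).
Posterior is Beta(0.5 + k, 0.5 + n - k).
Posterior beta = 0.5 + (n - k) = 0.5 + 5 = 5.5

5.5


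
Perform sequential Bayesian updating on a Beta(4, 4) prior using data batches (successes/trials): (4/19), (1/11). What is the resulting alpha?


Accumulate successes: 5
Posterior alpha = prior alpha + sum of successes
= 4 + 5 = 9

9


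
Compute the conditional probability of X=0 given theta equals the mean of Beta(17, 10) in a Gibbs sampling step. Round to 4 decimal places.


Mean of Beta(17, 10) = 0.6296
P(X=0 | theta=0.6296) = 0.3704

0.3704


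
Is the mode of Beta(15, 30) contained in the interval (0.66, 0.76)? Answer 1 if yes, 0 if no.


Mode = (a-1)/(a+b-2) = 14/43 = 0.3256
Interval: (0.66, 0.76)
Contains mode? 0

0


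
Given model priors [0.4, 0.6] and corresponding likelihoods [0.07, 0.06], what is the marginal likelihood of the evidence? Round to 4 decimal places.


P(E) = sum_i P(M_i) P(E|M_i)
= 0.028 + 0.036
= 0.064

0.064


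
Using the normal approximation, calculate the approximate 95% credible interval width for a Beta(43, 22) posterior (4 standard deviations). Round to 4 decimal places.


Var(Beta) = 43*22/(65^2 * 66) = 0.0034
SD = 0.0582
Width ~ 4*SD = 0.233

0.233


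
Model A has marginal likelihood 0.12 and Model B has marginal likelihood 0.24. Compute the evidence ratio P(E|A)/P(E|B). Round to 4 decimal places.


Evidence ratio = P(E|A) / P(E|B)
= 0.12 / 0.24
= 0.5

0.5


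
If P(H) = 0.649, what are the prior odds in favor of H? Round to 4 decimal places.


Prior odds = P(H) / (1 - P(H))
= 0.649 / 0.351
= 1.849

1.849


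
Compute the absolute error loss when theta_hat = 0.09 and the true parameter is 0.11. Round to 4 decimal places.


L = |theta_hat - theta_true|
= |0.09 - 0.11| = 0.02

0.02


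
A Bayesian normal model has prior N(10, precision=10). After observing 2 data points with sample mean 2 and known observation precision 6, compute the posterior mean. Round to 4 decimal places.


Posterior mean = (prior_precision * prior_mean + n * data_precision * data_mean) / (prior_precision + n * data_precision)
Numerator = 10*10 + 2*6*2 = 124
Denominator = 10 + 2*6 = 22
Posterior mean = 5.6364

5.6364


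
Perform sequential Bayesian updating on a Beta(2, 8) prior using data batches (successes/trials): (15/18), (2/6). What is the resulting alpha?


Accumulate successes: 17
Posterior alpha = prior alpha + sum of successes
= 2 + 17 = 19

19


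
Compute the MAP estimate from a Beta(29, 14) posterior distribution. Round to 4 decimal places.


MAP = mode of Beta distribution
= (alpha - 1)/(alpha + beta - 2)
= (29-1)/(29+14-2)
= 28/41 = 0.6829

0.6829


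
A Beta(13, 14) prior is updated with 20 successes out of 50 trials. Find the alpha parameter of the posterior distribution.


In the Beta-Binomial conjugate update:
alpha_post = alpha_prior + successes
= 13 + 20
= 33

33


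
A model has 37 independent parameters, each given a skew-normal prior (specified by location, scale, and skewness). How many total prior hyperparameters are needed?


Each skew-normal prior needs 3 hyperparameters (location, scale, and skewness).
Total = 3 * 37 = 111

111


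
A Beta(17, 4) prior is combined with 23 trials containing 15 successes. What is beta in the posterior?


In conjugate updating:
beta_posterior = beta_prior + (n - k)
= 4 + (23 - 15)
= 4 + 8 = 12

12


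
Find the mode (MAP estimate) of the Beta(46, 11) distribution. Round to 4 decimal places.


For Beta(a,b) with a,b > 1:
Mode = (a-1)/(a+b-2) = (46-1)/(57-2)
= 45/55 = 0.8182

0.8182


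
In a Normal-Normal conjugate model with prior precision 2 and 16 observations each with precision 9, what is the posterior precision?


Posterior precision = prior precision + n * observation precision
= 2 + 16 * 9
= 2 + 144 = 146

146


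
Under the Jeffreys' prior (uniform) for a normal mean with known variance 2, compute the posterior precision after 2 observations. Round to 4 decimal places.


Prior precision = 0 (flat prior).
Post. prec. = 0 + n/var = 2/2 = 1.0

1.0


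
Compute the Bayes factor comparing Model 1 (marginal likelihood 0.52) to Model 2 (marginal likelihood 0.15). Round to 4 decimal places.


BF12 = marginal likelihood of M1 / marginal likelihood of M2
= 0.52/0.15
= 3.4667

3.4667


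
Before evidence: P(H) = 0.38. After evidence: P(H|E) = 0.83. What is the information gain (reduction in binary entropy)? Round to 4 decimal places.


Prior entropy = 0.958
Posterior entropy = 0.6577
Information gain = 0.958 - 0.6577 = 0.3003

0.3003


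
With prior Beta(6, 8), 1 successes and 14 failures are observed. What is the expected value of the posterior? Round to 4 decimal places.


Posterior = Beta(7, 22)
E[theta] = alpha/(alpha+beta)
= 7/29 = 0.2414

0.2414


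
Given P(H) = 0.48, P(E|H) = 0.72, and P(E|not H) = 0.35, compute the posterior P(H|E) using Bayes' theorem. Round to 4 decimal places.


By Bayes' theorem: P(H|E) = P(E|H)*P(H) / P(E)
P(E) = P(E|H)*P(H) + P(E|not H)*P(not H)
P(E) = 0.72*0.48 + 0.35*0.52 = 0.5276
P(H|E) = 0.72*0.48 / 0.5276 = 0.655

0.655


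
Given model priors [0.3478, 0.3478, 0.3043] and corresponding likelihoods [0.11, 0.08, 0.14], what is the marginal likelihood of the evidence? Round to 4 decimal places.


P(E) = sum_i P(M_i) P(E|M_i)
= 0.0383 + 0.0278 + 0.0426
= 0.1087

0.1087


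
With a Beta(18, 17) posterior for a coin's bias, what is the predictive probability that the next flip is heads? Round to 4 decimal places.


The predictive probability equals the posterior mean.
P(next = heads) = alpha / (alpha + beta)
= 18 / 35 = 0.5143

0.5143


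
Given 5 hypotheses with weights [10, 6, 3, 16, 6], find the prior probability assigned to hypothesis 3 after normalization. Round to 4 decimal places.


To normalize, divide each weight by the sum of all weights.
Sum = 41
Prior(H3) = 3/41 = 0.0732

0.0732


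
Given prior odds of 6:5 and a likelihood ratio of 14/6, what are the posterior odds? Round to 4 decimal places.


Posterior odds = prior odds * LR
Prior odds = 6/5 = 1.2
LR = 14/6 = 2.3333
Posterior odds = 1.2 * 2.3333 = 2.8

2.8


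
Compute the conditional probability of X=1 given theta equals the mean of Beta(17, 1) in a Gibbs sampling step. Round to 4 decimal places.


Mean of Beta(17, 1) = 0.9444
P(X=1 | theta=0.9444) = 0.9444

0.9444


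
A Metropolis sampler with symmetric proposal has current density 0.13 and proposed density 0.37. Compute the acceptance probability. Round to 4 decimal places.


For symmetric proposals, acceptance = min(1, pi(x*)/pi(x))
= min(1, 0.37/0.13)
= min(1, 2.8462) = 1.0

1.0


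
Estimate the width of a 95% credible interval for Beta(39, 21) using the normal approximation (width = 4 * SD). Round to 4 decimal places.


For Beta(a,b): Var = ab/((a+b)^2(a+b+1))
Var = 0.0037, SD = 0.0611
Approximate 95% CI width = 4 * 0.0611 = 0.2443

0.2443


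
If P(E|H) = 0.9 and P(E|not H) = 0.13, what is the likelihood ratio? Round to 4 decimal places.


Likelihood ratio = P(E|H) / P(E|not H)
= 0.9 / 0.13
= 6.9231

6.9231


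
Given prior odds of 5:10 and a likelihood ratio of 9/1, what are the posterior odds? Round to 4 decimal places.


Posterior odds = prior odds * LR
Prior odds = 5/10 = 0.5
LR = 9/1 = 9.0
Posterior odds = 0.5 * 9.0 = 4.5

4.5


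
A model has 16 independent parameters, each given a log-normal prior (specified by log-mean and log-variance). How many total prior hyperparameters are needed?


Each log-normal prior needs 2 hyperparameters (log-mean and log-variance).
Total = 2 * 16 = 32

32


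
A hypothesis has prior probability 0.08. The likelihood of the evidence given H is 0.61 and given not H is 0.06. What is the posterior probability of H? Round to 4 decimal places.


Using Bayes' theorem:
P(E) = 0.08 * 0.61 + 0.92 * 0.06
P(E) = 0.104
P(H|E) = (0.08 * 0.61) / 0.104 = 0.4692

0.4692


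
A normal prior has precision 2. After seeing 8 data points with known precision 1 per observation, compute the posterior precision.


In the conjugate normal model, precisions add:
tau_posterior = tau_prior + n * tau_data
= 2 + 8*1 = 10

10


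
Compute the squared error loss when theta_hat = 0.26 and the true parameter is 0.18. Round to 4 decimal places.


L = (theta_hat - theta_true)^2
= (0.26 - 0.18)^2
= 0.08^2 = 0.0064

0.0064


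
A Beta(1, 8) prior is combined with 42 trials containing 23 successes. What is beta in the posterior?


In conjugate updating:
beta_posterior = beta_prior + (n - k)
= 8 + (42 - 23)
= 8 + 19 = 27

27


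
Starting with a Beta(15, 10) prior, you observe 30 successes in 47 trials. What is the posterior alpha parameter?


For a Beta-Binomial conjugate model:
Posterior alpha = prior alpha + number of successes
= 15 + 30 = 45

45


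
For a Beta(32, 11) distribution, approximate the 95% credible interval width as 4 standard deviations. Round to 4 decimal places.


Variance of Beta(a,b) = ab / ((a+b)^2 * (a+b+1))
= 32*11 / ((43)^2 * 44)
= 0.0043
SD = sqrt(0.0043) = 0.0658
Width = 4 * SD = 0.2631

0.2631


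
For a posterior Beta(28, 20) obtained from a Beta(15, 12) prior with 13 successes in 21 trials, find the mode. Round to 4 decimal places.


Mode = (alpha - 1) / (alpha + beta - 2)
= 27 / 46
= 0.587

0.587


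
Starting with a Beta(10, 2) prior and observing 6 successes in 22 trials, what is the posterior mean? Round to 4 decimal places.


Posterior parameters: alpha = 10 + 6 = 16
beta = 2 + 16 = 18
Posterior mean = alpha / (alpha + beta) = 16 / 34
= 0.4706

0.4706


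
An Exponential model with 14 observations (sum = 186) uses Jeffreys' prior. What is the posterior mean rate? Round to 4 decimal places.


Posterior Gamma(14, 186)
E[lambda] = 14/186 = 0.0753

0.0753


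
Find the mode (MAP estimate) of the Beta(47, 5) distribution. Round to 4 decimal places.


For Beta(a,b) with a,b > 1:
Mode = (a-1)/(a+b-2) = (47-1)/(52-2)
= 46/50 = 0.92

0.92


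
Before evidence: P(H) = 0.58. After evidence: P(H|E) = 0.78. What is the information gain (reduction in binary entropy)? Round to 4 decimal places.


Prior entropy = 0.9815
Posterior entropy = 0.7602
Information gain = 0.9815 - 0.7602 = 0.2213

0.2213


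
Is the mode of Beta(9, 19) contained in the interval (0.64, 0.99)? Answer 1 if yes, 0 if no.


Mode = (a-1)/(a+b-2) = 8/26 = 0.3077
Interval: (0.64, 0.99)
Contains mode? 0

0


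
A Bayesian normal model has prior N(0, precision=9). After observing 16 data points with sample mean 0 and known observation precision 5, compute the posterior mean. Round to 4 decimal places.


Posterior mean = (prior_precision * prior_mean + n * data_precision * data_mean) / (prior_precision + n * data_precision)
Numerator = 9*0 + 16*5*0 = 0
Denominator = 9 + 16*5 = 89
Posterior mean = 0.0

0.0


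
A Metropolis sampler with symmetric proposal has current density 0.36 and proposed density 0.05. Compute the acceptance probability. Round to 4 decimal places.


For symmetric proposals, acceptance = min(1, pi(x*)/pi(x))
= min(1, 0.05/0.36)
= min(1, 0.1389) = 0.1389

0.1389


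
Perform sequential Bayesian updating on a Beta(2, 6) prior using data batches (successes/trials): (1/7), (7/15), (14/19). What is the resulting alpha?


Accumulate successes: 22
Posterior alpha = prior alpha + sum of successes
= 2 + 22 = 24

24


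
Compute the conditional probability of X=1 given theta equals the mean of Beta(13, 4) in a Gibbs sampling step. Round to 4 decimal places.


Mean of Beta(13, 4) = 0.7647
P(X=1 | theta=0.7647) = 0.7647

0.7647


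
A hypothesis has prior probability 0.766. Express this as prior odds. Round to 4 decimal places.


Odds = P(H) / P(not H) = 0.766 / 0.234
= 3.2735

3.2735


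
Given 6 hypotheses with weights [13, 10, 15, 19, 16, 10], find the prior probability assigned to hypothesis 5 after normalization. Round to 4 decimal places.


To normalize, divide each weight by the sum of all weights.
Sum = 83
Prior(H5) = 16/83 = 0.1928

0.1928


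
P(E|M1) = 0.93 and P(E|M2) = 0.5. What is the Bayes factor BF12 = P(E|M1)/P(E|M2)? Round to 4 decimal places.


Bayes factor BF12 = P(E|M1) / P(E|M2)
= 0.93 / 0.5
= 1.86

1.86


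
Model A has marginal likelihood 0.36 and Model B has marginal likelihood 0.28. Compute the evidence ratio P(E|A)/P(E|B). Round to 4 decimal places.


Evidence ratio = P(E|A) / P(E|B)
= 0.36 / 0.28
= 1.2857

1.2857


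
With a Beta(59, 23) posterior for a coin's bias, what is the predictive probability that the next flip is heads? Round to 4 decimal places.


The predictive probability equals the posterior mean.
P(next = heads) = alpha / (alpha + beta)
= 59 / 82 = 0.7195

0.7195


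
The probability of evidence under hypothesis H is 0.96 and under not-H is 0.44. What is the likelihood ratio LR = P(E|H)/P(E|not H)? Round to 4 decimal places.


LR = 0.96 / 0.44
= 2.1818

2.1818


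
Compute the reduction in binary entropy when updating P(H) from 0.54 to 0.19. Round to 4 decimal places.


H_before = -p*log2(p) - (1-p)*log2(1-p) for p=0.54: 0.9954
H_after for p=0.19: 0.7015
Reduction = 0.9954 - 0.7015 = 0.2939

0.2939


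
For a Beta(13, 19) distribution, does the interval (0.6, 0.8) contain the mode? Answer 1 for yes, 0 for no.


Mode of Beta(a,b) = (a-1)/(a+b-2)
= (13-1)/(13+19-2) = 0.4
Check: 0.6 <= 0.4 <= 0.8?
Result: 0

0


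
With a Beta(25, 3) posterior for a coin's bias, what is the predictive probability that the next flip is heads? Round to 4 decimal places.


The predictive probability equals the posterior mean.
P(next = heads) = alpha / (alpha + beta)
= 25 / 28 = 0.8929

0.8929


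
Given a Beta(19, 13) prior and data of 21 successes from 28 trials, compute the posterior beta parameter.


Number of failures = 28 - 21 = 7
Posterior beta = 13 + 7 = 20

20


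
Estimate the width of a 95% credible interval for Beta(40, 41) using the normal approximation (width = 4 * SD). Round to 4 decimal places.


For Beta(a,b): Var = ab/((a+b)^2(a+b+1))
Var = 0.003, SD = 0.0552
Approximate 95% CI width = 4 * 0.0552 = 0.2208

0.2208


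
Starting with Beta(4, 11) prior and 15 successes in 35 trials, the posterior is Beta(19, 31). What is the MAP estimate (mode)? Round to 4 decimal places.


The mode of Beta(a, b) when a > 1 and b > 1 is (a-1)/(a+b-2)
= (19 - 1) / (19 + 31 - 2)
= 18 / 48
= 0.375

0.375


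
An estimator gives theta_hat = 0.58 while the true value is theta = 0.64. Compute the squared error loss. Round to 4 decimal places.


The squared error loss is (theta_hat - theta)^2
= (0.58 - 0.64)^2
= (-0.06)^2 = 0.0036

0.0036


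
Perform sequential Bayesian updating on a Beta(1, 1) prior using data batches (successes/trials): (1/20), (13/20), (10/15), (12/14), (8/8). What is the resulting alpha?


Accumulate successes: 44
Posterior alpha = prior alpha + sum of successes
= 1 + 44 = 45

45


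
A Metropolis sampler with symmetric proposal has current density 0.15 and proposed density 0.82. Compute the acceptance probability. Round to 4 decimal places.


For symmetric proposals, acceptance = min(1, pi(x*)/pi(x))
= min(1, 0.82/0.15)
= min(1, 5.4667) = 1.0

1.0


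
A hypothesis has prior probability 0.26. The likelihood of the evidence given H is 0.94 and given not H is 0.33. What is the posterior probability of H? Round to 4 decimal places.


Using Bayes' theorem:
P(E) = 0.26 * 0.94 + 0.74 * 0.33
P(E) = 0.4886
P(H|E) = (0.26 * 0.94) / 0.4886 = 0.5002

0.5002


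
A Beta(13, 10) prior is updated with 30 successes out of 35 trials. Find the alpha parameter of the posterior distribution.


In the Beta-Binomial conjugate update:
alpha_post = alpha_prior + successes
= 13 + 30
= 43

43


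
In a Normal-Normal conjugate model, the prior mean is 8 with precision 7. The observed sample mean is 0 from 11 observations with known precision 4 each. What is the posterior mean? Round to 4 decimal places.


Posterior precision = tau0 + n*tau = 7 + 11*4 = 51
Posterior mean = (tau0*mu0 + n*tau*xbar) / posterior_precision
= (7*8 + 11*4*0) / 51
= 56 / 51 = 1.098

1.098


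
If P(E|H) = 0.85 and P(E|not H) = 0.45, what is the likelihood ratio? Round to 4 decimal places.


Likelihood ratio = P(E|H) / P(E|not H)
= 0.85 / 0.45
= 1.8889

1.8889


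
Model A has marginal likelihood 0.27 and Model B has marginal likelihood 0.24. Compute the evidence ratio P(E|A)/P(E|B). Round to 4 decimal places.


Evidence ratio = P(E|A) / P(E|B)
= 0.27 / 0.24
= 1.125

1.125


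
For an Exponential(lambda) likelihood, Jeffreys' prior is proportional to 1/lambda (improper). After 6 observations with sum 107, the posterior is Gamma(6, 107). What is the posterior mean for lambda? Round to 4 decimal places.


Posterior = Gamma(n, sum_x) = Gamma(6, 107)
Posterior mean = shape/rate = 6/107
= 0.0561

0.0561


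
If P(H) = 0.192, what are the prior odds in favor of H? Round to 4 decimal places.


Prior odds = P(H) / (1 - P(H))
= 0.192 / 0.808
= 0.2376

0.2376


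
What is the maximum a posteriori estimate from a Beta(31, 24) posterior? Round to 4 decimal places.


The MAP estimate equals the mode of the distribution.
Mode of Beta(a,b) = (a-1)/(a+b-2)
= 30/53
= 0.566

0.566


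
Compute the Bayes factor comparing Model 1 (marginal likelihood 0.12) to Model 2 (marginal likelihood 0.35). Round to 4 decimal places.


BF12 = marginal likelihood of M1 / marginal likelihood of M2
= 0.12/0.35
= 0.3429

0.3429


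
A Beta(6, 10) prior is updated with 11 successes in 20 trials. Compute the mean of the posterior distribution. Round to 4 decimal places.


After update: Beta(17, 19)
Mean = 17 / (17 + 19) = 17 / 36
= 0.4722

0.4722


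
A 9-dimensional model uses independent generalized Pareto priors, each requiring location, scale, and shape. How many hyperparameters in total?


Per parameter: 3 (location, scale, and shape).
Total = 9 * 3 = 27

27


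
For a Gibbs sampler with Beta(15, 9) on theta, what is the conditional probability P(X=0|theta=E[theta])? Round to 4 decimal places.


E[theta] = 15/(15+9) = 0.625
P(X=0|theta) = 1 - theta = 0.375

0.375


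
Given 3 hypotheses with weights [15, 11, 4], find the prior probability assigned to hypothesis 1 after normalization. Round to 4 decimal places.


To normalize, divide each weight by the sum of all weights.
Sum = 30
Prior(H1) = 15/30 = 0.5

0.5


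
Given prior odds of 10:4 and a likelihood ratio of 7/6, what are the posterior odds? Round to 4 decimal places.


Posterior odds = prior odds * LR
Prior odds = 10/4 = 2.5
LR = 7/6 = 1.1667
Posterior odds = 2.5 * 1.1667 = 2.9167

2.9167


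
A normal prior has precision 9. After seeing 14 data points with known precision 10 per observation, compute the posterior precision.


In the conjugate normal model, precisions add:
tau_posterior = tau_prior + n * tau_data
= 9 + 14*10 = 149

149


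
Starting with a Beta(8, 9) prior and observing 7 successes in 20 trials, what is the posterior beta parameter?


Posterior beta = prior beta + failures
Failures = 20 - 7 = 13
beta_post = 9 + 13 = 22

22


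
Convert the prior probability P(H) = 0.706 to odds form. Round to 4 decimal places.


P(not H) = 1 - 0.706 = 0.294
Odds = 0.706 / 0.294 = 2.4014

2.4014


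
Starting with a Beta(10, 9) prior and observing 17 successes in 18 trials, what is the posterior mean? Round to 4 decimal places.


Posterior parameters: alpha = 10 + 17 = 27
beta = 9 + 1 = 10
Posterior mean = alpha / (alpha + beta) = 27 / 37
= 0.7297

0.7297


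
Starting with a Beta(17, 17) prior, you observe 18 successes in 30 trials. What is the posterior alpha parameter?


For a Beta-Binomial conjugate model:
Posterior alpha = prior alpha + number of successes
= 17 + 18 = 35

35


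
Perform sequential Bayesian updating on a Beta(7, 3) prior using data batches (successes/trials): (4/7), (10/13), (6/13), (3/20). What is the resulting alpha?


Accumulate successes: 23
Posterior alpha = prior alpha + sum of successes
= 7 + 23 = 30

30


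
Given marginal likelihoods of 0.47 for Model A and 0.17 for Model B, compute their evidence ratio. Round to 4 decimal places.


Ratio = ML(A) / ML(B) = 0.47/0.17
= 2.7647

2.7647


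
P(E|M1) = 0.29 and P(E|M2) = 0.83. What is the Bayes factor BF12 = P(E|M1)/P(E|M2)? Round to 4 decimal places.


Bayes factor BF12 = P(E|M1) / P(E|M2)
= 0.29 / 0.83
= 0.3494

0.3494


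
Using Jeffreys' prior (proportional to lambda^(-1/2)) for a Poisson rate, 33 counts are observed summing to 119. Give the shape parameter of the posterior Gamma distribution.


Conjugate update: Gamma(prior_shape + S, prior_rate + n).
Prior shape = 0.5, prior rate = 0.
Posterior shape = 0.5 + S = 0.5 + 119 = 119.5

119.5


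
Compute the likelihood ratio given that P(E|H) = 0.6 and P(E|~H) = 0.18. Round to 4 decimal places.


LR = P(E|H) / P(E|~H)
= 0.6 / 0.18 = 3.3333

3.3333


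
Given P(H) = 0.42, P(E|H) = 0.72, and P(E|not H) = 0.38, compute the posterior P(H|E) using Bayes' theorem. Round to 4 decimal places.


By Bayes' theorem: P(H|E) = P(E|H)*P(H) / P(E)
P(E) = P(E|H)*P(H) + P(E|not H)*P(not H)
P(E) = 0.72*0.42 + 0.38*0.58 = 0.5228
P(H|E) = 0.72*0.42 / 0.5228 = 0.5784

0.5784


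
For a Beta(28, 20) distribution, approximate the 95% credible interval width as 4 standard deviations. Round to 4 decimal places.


Variance of Beta(a,b) = ab / ((a+b)^2 * (a+b+1))
= 28*20 / ((48)^2 * 49)
= 0.005
SD = sqrt(0.005) = 0.0704
Width = 4 * SD = 0.2817

0.2817


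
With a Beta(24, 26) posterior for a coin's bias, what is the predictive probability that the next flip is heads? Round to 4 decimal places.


The predictive probability equals the posterior mean.
P(next = heads) = alpha / (alpha + beta)
= 24 / 50 = 0.48

0.48


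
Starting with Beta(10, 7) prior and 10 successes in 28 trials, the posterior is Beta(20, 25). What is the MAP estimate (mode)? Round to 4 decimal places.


The mode of Beta(a, b) when a > 1 and b > 1 is (a-1)/(a+b-2)
= (20 - 1) / (20 + 25 - 2)
= 19 / 43
= 0.4419

0.4419


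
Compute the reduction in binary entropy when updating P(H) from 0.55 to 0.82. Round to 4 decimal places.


H_before = -p*log2(p) - (1-p)*log2(1-p) for p=0.55: 0.9928
H_after for p=0.82: 0.6801
Reduction = 0.9928 - 0.6801 = 0.3127

0.3127


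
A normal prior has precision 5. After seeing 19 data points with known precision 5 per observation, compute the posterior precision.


In the conjugate normal model, precisions add:
tau_posterior = tau_prior + n * tau_data
= 5 + 19*5 = 100

100


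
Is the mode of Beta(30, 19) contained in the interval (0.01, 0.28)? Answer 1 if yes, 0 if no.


Mode = (a-1)/(a+b-2) = 29/47 = 0.617
Interval: (0.01, 0.28)
Contains mode? 0

0


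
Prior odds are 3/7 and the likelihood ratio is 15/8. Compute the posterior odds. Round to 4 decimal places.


Posterior odds = prior odds * likelihood ratio
= (3/7) * (15/8)
= 45 / 56
= 0.8036

0.8036


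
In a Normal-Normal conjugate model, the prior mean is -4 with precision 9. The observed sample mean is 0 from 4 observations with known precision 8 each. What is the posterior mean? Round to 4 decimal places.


Posterior precision = tau0 + n*tau = 9 + 4*8 = 41
Posterior mean = (tau0*mu0 + n*tau*xbar) / posterior_precision
= (9*-4 + 4*8*0) / 41
= -36 / 41 = -0.878

-0.878


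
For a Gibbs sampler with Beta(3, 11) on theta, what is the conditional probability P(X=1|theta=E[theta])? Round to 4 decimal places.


E[theta] = 3/(3+11) = 0.2143
P(X=1|theta) = theta = 0.2143

0.2143


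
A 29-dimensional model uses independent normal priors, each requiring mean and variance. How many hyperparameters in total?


Per parameter: 2 (mean and variance).
Total = 29 * 2 = 58

58


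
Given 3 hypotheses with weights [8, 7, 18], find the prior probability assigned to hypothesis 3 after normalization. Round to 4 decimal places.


To normalize, divide each weight by the sum of all weights.
Sum = 33
Prior(H3) = 18/33 = 0.5455

0.5455


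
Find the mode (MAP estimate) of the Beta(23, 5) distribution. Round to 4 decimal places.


For Beta(a,b) with a,b > 1:
Mode = (a-1)/(a+b-2) = (23-1)/(28-2)
= 22/26 = 0.8462

0.8462


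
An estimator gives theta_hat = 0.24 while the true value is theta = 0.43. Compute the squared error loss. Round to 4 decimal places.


The squared error loss is (theta_hat - theta)^2
= (0.24 - 0.43)^2
= (-0.19)^2 = 0.0361

0.0361


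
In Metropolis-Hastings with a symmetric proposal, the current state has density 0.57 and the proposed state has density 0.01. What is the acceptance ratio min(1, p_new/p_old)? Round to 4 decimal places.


Ratio = p_new / p_old = 0.01 / 0.57 = 0.0175
Acceptance = min(1, 0.0175) = 0.0175

0.0175


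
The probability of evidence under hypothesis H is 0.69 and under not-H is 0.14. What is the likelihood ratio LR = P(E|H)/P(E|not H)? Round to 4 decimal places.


LR = 0.69 / 0.14
= 4.9286

4.9286


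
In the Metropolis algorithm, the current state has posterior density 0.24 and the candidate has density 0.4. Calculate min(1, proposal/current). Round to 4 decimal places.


Ratio = 0.4/0.24 = 1.6667
Acceptance probability = min(1, 1.6667)
= 1.0

1.0


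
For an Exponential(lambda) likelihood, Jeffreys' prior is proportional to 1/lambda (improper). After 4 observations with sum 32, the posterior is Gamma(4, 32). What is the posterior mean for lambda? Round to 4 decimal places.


Posterior = Gamma(n, sum_x) = Gamma(4, 32)
Posterior mean = shape/rate = 4/32
= 0.125

0.125


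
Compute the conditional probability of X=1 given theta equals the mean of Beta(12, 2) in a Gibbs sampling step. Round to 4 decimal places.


Mean of Beta(12, 2) = 0.8571
P(X=1 | theta=0.8571) = 0.8571

0.8571


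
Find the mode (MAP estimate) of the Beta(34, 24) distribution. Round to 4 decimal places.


For Beta(a,b) with a,b > 1:
Mode = (a-1)/(a+b-2) = (34-1)/(58-2)
= 33/56 = 0.5893

0.5893


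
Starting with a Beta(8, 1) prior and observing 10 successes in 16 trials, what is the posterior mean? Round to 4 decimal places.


Posterior parameters: alpha = 8 + 10 = 18
beta = 1 + 6 = 7
Posterior mean = alpha / (alpha + beta) = 18 / 25
= 0.72

0.72


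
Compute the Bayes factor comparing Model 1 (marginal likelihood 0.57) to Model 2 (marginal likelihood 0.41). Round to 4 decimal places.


BF12 = marginal likelihood of M1 / marginal likelihood of M2
= 0.57/0.41
= 1.3902

1.3902


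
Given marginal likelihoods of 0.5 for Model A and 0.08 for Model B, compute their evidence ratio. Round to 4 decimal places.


Ratio = ML(A) / ML(B) = 0.5/0.08
= 6.25

6.25


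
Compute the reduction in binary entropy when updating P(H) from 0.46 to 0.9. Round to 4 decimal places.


H_before = -p*log2(p) - (1-p)*log2(1-p) for p=0.46: 0.9954
H_after for p=0.9: 0.469
Reduction = 0.9954 - 0.469 = 0.5264

0.5264


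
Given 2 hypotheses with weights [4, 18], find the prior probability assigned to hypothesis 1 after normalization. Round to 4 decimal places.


To normalize, divide each weight by the sum of all weights.
Sum = 22
Prior(H1) = 4/22 = 0.1818

0.1818


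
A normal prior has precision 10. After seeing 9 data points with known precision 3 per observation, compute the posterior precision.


In the conjugate normal model, precisions add:
tau_posterior = tau_prior + n * tau_data
= 10 + 9*3 = 37

37


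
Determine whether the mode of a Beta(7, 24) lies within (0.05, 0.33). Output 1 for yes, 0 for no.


First find the mode: (a-1)/(a+b-2) = 0.2069
Is 0.2069 in (0.05, 0.33)? 1

1


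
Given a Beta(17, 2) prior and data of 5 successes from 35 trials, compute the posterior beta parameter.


Number of failures = 35 - 5 = 30
Posterior beta = 2 + 30 = 32

32


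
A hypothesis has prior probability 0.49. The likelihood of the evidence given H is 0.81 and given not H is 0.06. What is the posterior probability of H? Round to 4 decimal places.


Using Bayes' theorem:
P(E) = 0.49 * 0.81 + 0.51 * 0.06
P(E) = 0.4275
P(H|E) = (0.49 * 0.81) / 0.4275 = 0.9284

0.9284


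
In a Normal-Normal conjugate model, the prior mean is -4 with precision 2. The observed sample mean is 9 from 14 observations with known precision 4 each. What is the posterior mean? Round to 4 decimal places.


Posterior precision = tau0 + n*tau = 2 + 14*4 = 58
Posterior mean = (tau0*mu0 + n*tau*xbar) / posterior_precision
= (2*-4 + 14*4*9) / 58
= 496 / 58 = 8.5517

8.5517


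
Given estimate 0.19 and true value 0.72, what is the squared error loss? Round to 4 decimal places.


Squared error = (estimate - true)^2
Difference = -0.53
Loss = -0.53^2 = 0.2809

0.2809


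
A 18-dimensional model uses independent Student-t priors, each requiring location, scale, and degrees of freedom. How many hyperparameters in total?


Per parameter: 3 (location, scale, and degrees of freedom).
Total = 18 * 3 = 54

54


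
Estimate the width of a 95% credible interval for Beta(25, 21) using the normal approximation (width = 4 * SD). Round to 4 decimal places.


For Beta(a,b): Var = ab/((a+b)^2(a+b+1))
Var = 0.0053, SD = 0.0727
Approximate 95% CI width = 4 * 0.0727 = 0.2906

0.2906


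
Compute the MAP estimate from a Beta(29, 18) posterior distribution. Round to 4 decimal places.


MAP = mode of Beta distribution
= (alpha - 1)/(alpha + beta - 2)
= (29-1)/(29+18-2)
= 28/45 = 0.6222

0.6222


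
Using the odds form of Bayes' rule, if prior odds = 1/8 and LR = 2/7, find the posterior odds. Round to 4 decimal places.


Bayes' rule in odds form: posterior odds = prior odds * LR
= (1 * 2) / (8 * 7)
= 2/56 = 0.0357

0.0357


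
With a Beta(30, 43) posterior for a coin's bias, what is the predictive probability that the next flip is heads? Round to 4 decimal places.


The predictive probability equals the posterior mean.
P(next = heads) = alpha / (alpha + beta)
= 30 / 73 = 0.411

0.411


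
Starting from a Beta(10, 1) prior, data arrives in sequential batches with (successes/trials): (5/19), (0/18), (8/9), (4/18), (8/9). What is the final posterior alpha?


In sequential Bayesian updating, we sum all successes.
Total successes = 25
Final alpha = 10 + 25 = 35

35


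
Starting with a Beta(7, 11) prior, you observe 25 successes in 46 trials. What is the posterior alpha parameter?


For a Beta-Binomial conjugate model:
Posterior alpha = prior alpha + number of successes
= 7 + 25 = 32

32


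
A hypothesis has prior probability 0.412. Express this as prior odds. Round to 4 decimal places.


Odds = P(H) / P(not H) = 0.412 / 0.588
= 0.7007

0.7007


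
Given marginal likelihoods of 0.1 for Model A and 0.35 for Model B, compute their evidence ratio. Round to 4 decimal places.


Ratio = ML(A) / ML(B) = 0.1/0.35
= 0.2857

0.2857


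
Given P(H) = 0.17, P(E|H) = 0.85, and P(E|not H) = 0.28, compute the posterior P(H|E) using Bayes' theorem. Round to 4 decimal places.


By Bayes' theorem: P(H|E) = P(E|H)*P(H) / P(E)
P(E) = P(E|H)*P(H) + P(E|not H)*P(not H)
P(E) = 0.85*0.17 + 0.28*0.83 = 0.3769
P(H|E) = 0.85*0.17 / 0.3769 = 0.3834

0.3834


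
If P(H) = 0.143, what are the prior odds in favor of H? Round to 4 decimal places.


Prior odds = P(H) / (1 - P(H))
= 0.143 / 0.857
= 0.1669

0.1669


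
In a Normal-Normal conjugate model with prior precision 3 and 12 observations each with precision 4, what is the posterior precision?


Posterior precision = prior precision + n * observation precision
= 3 + 12 * 4
= 3 + 48 = 51

51


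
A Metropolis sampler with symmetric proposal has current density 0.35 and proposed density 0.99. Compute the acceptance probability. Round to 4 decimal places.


For symmetric proposals, acceptance = min(1, pi(x*)/pi(x))
= min(1, 0.99/0.35)
= min(1, 2.8286) = 1.0

1.0


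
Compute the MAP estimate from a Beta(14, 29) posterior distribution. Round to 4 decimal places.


MAP = mode of Beta distribution
= (alpha - 1)/(alpha + beta - 2)
= (14-1)/(14+29-2)
= 13/41 = 0.3171

0.3171


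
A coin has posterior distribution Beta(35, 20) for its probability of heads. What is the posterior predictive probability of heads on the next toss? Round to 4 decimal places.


Posterior predictive = E[theta] = alpha/(alpha+beta)
= 35/55
= 0.6364

0.6364


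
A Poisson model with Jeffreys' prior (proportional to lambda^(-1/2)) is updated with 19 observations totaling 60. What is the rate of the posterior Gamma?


Posterior = Gamma(0.5 + S, n)
= Gamma(0.5 + 60, 19)
Posterior rate = 0 + n = 19

19.0


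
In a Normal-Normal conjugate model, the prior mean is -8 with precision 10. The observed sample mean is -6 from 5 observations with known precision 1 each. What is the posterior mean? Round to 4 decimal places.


Posterior precision = tau0 + n*tau = 10 + 5*1 = 15
Posterior mean = (tau0*mu0 + n*tau*xbar) / posterior_precision
= (10*-8 + 5*1*-6) / 15
= -110 / 15 = -7.3333

-7.3333


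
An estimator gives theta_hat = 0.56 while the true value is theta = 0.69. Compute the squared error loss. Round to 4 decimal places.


The squared error loss is (theta_hat - theta)^2
= (0.56 - 0.69)^2
= (-0.13)^2 = 0.0169

0.0169


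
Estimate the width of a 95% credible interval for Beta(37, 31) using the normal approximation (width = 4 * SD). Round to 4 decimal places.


For Beta(a,b): Var = ab/((a+b)^2(a+b+1))
Var = 0.0036, SD = 0.06
Approximate 95% CI width = 4 * 0.06 = 0.2398

0.2398


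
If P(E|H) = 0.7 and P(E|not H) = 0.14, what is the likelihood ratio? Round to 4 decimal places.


Likelihood ratio = P(E|H) / P(E|not H)
= 0.7 / 0.14
= 5.0

5.0


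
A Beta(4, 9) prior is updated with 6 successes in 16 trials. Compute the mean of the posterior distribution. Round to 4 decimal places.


After update: Beta(10, 19)
Mean = 10 / (10 + 19) = 10 / 29
= 0.3448

0.3448


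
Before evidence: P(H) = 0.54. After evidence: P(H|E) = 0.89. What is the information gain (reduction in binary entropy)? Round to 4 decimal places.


Prior entropy = 0.9954
Posterior entropy = 0.4999
Information gain = 0.9954 - 0.4999 = 0.4955

0.4955


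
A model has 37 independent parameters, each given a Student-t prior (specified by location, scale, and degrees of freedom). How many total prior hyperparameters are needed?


Each Student-t prior needs 3 hyperparameters (location, scale, and degrees of freedom).
Total = 3 * 37 = 111

111


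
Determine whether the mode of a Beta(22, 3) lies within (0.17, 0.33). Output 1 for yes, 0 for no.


First find the mode: (a-1)/(a+b-2) = 0.913
Is 0.913 in (0.17, 0.33)? 0

0


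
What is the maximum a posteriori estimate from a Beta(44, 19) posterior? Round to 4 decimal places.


The MAP estimate equals the mode of the distribution.
Mode of Beta(a,b) = (a-1)/(a+b-2)
= 43/61
= 0.7049

0.7049


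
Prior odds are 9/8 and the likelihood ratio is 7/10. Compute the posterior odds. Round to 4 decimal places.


Posterior odds = prior odds * likelihood ratio
= (9/8) * (7/10)
= 63 / 80
= 0.7875

0.7875


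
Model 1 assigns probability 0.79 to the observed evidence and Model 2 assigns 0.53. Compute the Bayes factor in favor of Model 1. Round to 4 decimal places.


BF = P(data|M1) / P(data|M2)
= 0.79 / 0.53 = 1.4906

1.4906


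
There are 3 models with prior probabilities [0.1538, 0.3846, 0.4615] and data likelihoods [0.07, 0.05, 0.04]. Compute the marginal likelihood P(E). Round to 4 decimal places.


P(E) = sum over models of P(M_i) * P(E|M_i)
= 0.1538*0.07 + 0.3846*0.05 + 0.4615*0.04
= 0.0485

0.0485


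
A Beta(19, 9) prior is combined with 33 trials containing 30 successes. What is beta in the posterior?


In conjugate updating:
beta_posterior = beta_prior + (n - k)
= 9 + (33 - 30)
= 9 + 3 = 12

12


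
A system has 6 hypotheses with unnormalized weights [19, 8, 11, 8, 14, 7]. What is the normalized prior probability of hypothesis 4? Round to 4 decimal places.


The normalized prior is the weight divided by the total.
Total weight = 67
P(H4) = 8 / 67 = 0.1194

0.1194


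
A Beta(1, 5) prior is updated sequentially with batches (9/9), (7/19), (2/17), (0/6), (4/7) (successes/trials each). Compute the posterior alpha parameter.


Sequential conjugate updating is equivalent to a single batch update.
Total successes across all batches = 22
alpha_posterior = alpha_prior + total_successes = 1 + 22
= 23

23


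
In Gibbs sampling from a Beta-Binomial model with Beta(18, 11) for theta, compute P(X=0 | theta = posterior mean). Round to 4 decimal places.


Posterior mean = alpha/(alpha+beta) = 18/29 = 0.6207
P(X=0|theta=mean) = 1 - theta = 0.3793

0.3793


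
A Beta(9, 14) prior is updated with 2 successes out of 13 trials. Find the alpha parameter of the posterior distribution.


In the Beta-Binomial conjugate update:
alpha_post = alpha_prior + successes
= 9 + 2
= 11

11


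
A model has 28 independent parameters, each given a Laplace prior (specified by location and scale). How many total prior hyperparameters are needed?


Each Laplace prior needs 2 hyperparameters (location and scale).
Total = 2 * 28 = 56

56


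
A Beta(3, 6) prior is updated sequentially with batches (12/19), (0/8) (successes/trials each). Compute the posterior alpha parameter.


Sequential conjugate updating is equivalent to a single batch update.
Total successes across all batches = 12
alpha_posterior = alpha_prior + total_successes = 3 + 12
= 15

15


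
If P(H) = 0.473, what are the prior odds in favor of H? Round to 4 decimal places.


Prior odds = P(H) / (1 - P(H))
= 0.473 / 0.527
= 0.8975

0.8975


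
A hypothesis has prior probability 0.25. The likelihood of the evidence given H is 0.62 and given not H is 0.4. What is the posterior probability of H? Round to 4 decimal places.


Using Bayes' theorem:
P(E) = 0.25 * 0.62 + 0.75 * 0.4
P(E) = 0.455
P(H|E) = (0.25 * 0.62) / 0.455 = 0.3407

0.3407


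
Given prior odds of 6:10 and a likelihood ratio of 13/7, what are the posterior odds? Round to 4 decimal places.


Posterior odds = prior odds * LR
Prior odds = 6/10 = 0.6
LR = 13/7 = 1.8571
Posterior odds = 0.6 * 1.8571 = 1.1143

1.1143


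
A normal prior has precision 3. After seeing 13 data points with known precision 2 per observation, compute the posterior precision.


In the conjugate normal model, precisions add:
tau_posterior = tau_prior + n * tau_data
= 3 + 13*2 = 29

29
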